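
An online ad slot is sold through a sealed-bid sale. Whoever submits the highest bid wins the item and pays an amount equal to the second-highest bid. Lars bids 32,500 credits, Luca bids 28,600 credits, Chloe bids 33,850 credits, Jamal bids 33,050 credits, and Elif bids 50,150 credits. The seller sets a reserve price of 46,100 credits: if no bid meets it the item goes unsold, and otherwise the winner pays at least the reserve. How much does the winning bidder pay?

Ordered from highest: Elif 50,150 credits, then Chloe 33,850 credits, then Jamal 33,050 credits, then Lars 32,500 credits, then Luca 28,600 credits.
Elif has the highest bid, so Elif wins.
The second-highest bid is 33,850 credits, but the reserve 46,100 credits is higher, so the price is the reserve.

46,100 credits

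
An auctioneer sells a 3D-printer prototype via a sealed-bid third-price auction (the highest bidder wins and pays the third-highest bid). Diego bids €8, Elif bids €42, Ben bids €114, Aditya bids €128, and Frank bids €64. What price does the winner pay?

Bids in descending order: Aditya €128; Ben €114; Frank €64; Elif €42; Diego €8.
Aditya is the highest bidder, so Aditya wins.
Under the third-price rule, the price is the third-highest bid: €64.

Price paid: €64.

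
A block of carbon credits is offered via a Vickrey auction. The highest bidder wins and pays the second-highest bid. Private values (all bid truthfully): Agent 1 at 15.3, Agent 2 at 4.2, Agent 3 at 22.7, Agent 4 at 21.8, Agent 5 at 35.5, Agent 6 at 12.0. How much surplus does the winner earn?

Winner's surplus: 12.8.

Ordered from highest: Agent 5 35.5 > Agent 3 22.7 > Agent 4 21.8 > Agent 1 15.3 > Agent 6 12.0 > Agent 2 4.2.
Agent 5 wins with the top bid and pays the second-highest, 22.7.
Surplus = 35.5 − 22.7 = 12.8.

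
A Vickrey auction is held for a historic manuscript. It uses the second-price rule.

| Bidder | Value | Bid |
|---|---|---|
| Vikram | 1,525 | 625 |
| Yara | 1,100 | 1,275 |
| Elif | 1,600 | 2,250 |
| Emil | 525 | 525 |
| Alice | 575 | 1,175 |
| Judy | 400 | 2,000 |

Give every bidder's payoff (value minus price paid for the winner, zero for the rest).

Payoffs: Vikram 0, Yara 0, Elif -400, Emil 0, Alice 0, Judy 0.

Sorted high to low: Elif 2,250, then Judy 2,000, then Yara 1,275, then Alice 1,175, then Vikram 625, then Emil 525.
Elif has the top bid and wins; the price is the second-highest bid, 2,000.
Elif's payoff = 1,600 − 2,000 = -400. All other bidders lose, so their payoff is 0.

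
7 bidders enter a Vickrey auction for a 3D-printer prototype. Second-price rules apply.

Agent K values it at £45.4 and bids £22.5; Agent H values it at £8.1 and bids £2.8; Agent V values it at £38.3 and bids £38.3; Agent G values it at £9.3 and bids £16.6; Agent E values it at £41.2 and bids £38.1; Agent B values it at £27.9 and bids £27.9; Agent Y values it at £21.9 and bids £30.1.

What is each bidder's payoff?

Ordered from highest: Agent V £38.3, then Agent E £38.1, then Agent Y £30.1, then Agent B £27.9, then Agent K £22.5, then Agent G £16.6, then Agent H £2.8.
Agent V has the top bid and wins; the price is the second-highest bid, £38.1.
Agent V's payoff = £38.3 − £38.1 = £0.2. All other bidders lose, so their payoff is 0.

Agent K £0.0, Agent H £0.0, Agent V £0.2, Agent G £0.0, Agent E £0.0, Agent B £0.0, Agent Y £0.0.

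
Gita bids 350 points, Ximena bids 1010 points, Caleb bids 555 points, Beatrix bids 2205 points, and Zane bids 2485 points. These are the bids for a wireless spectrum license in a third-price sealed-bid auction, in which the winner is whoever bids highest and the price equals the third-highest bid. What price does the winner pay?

The winner pays 1010 points.

Sorted high to low: Zane 2485 points, then Beatrix 2205 points, then Ximena 1010 points, then Caleb 555 points, then Gita 350 points.
Zane is the highest bidder, so Zane wins.
Under the third-price rule, the price is the third-highest bid: 1010 points.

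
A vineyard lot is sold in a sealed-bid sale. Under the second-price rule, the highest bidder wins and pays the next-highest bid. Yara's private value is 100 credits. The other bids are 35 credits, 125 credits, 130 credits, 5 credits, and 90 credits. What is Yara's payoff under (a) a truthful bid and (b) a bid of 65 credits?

The highest competing bid is 130 credits.
Bidding truthfully at 100 credits: the top bid is 130 credits (a rival), so Yara loses. Payoff = 0 credits.
Bidding 65 credits: the top bid is 130 credits (a rival), so Yara loses. Payoff = 0 credits.

Truthful: 0 credits; alternative: 0 credits.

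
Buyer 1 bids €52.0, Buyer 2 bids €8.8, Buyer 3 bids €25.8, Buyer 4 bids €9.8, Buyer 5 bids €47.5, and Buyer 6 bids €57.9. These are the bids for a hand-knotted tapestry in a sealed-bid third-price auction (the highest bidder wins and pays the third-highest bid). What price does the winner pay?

Ranking the bids: Buyer 6 €57.9; Buyer 1 €52.0; Buyer 5 €47.5; Buyer 3 €25.8; Buyer 4 €9.8; Buyer 2 €8.8.
Buyer 6 is the highest bidder, so Buyer 6 wins.
Under the third-price rule, the price is the third-highest bid: €47.5.

The winner pays €47.5.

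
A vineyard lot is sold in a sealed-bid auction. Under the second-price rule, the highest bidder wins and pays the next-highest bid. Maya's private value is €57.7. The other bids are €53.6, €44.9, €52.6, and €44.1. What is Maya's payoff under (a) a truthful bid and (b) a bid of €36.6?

The highest competing bid is €53.6.
Bidding truthfully at €57.7: Maya has the top bid, wins, and pays the second-highest bid €53.6. Payoff = €57.7 − €53.6 = €4.1.
Bidding €36.6: the top bid is €53.6 (a rival), so Maya loses. Payoff = €0.0.

Truthful: €4.1; alternative: €0.0.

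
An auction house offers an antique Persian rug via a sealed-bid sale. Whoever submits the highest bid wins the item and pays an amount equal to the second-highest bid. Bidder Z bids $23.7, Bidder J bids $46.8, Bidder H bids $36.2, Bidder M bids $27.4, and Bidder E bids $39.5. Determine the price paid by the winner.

The winner pays $39.5.

Ranking the bids: Bidder J $46.8; Bidder E $39.5; Bidder H $36.2; Bidder M $27.4; Bidder Z $23.7.
Bidder J has the highest bid, so Bidder J wins.
The second-highest bid is $39.5, so that is what Bidder J pays.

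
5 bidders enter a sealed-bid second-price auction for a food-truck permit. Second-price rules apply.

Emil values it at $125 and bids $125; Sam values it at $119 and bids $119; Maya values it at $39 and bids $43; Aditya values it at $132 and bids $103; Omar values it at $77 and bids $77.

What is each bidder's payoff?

Payoffs: Emil $6, Sam $0, Maya $0, Aditya $0, Omar $0.

Bids in descending order: Emil $125, then Sam $119, then Aditya $103, then Omar $77, then Maya $43.
Emil has the top bid and wins; the price is the second-highest bid, $119.
Emil's payoff = $125 − $119 = $6. All other bidders lose, so their payoff is 0.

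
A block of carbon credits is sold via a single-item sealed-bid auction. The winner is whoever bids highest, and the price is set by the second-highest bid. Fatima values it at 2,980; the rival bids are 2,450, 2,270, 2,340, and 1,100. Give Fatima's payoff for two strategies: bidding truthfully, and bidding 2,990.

The highest competing bid is 2,450.
Bidding truthfully at 2,980: Fatima has the top bid, wins, and pays the second-highest bid 2,450. Payoff = 2,980 − 2,450 = 530.
Bidding 2,990: Fatima has the top bid, wins, and pays the second-highest bid 2,450. Payoff = 2,980 − 2,450 = 530.
The bid only affects whether you win, not the price — here both bids land on the same side of the top rival bid, so the deviation is payoff-neutral.

(a) 530  (b) 530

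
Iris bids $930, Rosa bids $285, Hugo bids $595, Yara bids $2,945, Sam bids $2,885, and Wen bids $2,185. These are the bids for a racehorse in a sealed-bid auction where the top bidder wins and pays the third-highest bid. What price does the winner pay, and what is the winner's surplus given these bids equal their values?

Price $2,185; surplus $760.

Sorted high to low: Yara $2,945 > Sam $2,885 > Wen $2,185 > Iris $930 > Hugo $595 > Rosa $285.
Yara is the highest bidder, so Yara wins.
Under the third-price rule, the price is the third-highest bid: $2,185.
Surplus = $2,945 − $2,185 = $760.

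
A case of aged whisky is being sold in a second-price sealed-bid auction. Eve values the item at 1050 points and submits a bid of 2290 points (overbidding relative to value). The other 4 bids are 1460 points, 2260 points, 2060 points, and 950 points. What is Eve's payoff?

Eve's payoff: -1210 points.

Highest competing bid: 2260 points.
Eve's bid 2290 points is the highest overall, so Eve wins and pays the second-highest bid, 2260 points.
Payoff = value − price = 1050 points − 2260 points = -1210 points.
Overbidding won the item at a price above value — truthful bidding would have avoided this loss.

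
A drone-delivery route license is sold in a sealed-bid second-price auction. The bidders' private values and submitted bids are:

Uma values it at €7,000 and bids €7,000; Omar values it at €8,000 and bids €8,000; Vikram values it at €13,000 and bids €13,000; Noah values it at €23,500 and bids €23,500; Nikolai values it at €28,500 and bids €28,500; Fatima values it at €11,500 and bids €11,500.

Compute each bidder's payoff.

Ranking the bids: Nikolai €28,500 > Noah €23,500 > Vikram €13,000 > Fatima €11,500 > Omar €8,000 > Uma €7,000.
Nikolai has the top bid and wins; the price is the second-highest bid, €23,500.
Nikolai's payoff = €28,500 − €23,500 = €5,000. All other bidders lose, so their payoff is 0.

Payoffs: Uma €0, Omar €0, Vikram €0, Noah €0, Nikolai €5,000, Fatima €0.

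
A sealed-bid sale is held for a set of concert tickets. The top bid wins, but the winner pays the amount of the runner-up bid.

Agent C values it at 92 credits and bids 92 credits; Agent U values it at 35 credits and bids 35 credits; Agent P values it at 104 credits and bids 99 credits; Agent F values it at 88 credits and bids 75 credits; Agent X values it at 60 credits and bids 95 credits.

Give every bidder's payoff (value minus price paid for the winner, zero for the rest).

Payoffs: Agent C 0 credits, Agent U 0 credits, Agent P 9 credits, Agent F 0 credits, Agent X 0 credits.

Ordered from highest: Agent P 99 credits, then Agent X 95 credits, then Agent C 92 credits, then Agent F 75 credits, then Agent U 35 credits.
Agent P has the top bid and wins; the price is the second-highest bid, 95 credits.
Agent P's payoff = 104 credits − 95 credits = 9 credits. All other bidders lose, so their payoff is 0.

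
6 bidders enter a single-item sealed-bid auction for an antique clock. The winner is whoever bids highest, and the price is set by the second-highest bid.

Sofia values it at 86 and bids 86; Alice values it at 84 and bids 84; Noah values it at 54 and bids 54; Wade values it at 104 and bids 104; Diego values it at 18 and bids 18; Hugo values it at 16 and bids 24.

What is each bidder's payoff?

Sofia 0, Alice 0, Noah 0, Wade 18, Diego 0, Hugo 0.

Sorted high to low: Wade 104; Sofia 86; Alice 84; Noah 54; Hugo 24; Diego 18.
Wade has the top bid and wins; the price is the second-highest bid, 86.
Wade's payoff = 104 − 86 = 18. All other bidders lose, so their payoff is 0.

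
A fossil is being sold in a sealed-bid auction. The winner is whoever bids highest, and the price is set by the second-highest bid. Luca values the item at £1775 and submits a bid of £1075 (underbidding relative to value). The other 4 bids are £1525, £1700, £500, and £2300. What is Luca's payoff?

Highest competing bid: £2300.
Luca's bid £1075 is not the highest, so Luca loses, pays nothing, and earns zero payoff.

Payoff = £0.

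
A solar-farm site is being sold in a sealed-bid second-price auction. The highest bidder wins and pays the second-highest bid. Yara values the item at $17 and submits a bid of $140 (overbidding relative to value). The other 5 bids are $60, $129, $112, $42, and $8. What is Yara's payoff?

-$112

Highest competing bid: $129.
Yara's bid $140 is the highest overall, so Yara wins and pays the second-highest bid, $129.
Payoff = value − price = $17 − $129 = -$112.
Overbidding won the item at a price above value — truthful bidding would have avoided this loss.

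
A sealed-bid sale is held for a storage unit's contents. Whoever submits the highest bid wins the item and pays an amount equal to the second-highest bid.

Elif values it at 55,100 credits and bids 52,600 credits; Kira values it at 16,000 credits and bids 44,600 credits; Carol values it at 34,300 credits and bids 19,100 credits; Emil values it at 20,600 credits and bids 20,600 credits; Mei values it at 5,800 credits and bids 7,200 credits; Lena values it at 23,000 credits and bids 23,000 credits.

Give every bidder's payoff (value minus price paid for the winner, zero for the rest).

Bids in descending order: Elif 52,600 credits, then Kira 44,600 credits, then Lena 23,000 credits, then Emil 20,600 credits, then Carol 19,100 credits, then Mei 7,200 credits.
Elif has the top bid and wins; the price is the second-highest bid, 44,600 credits.
Elif's payoff = 55,100 credits − 44,600 credits = 10,500 credits. All other bidders lose, so their payoff is 0.

Payoffs: Elif 10,500 credits, Kira 0 credits, Carol 0 credits, Emil 0 credits, Mei 0 credits, Lena 0 credits.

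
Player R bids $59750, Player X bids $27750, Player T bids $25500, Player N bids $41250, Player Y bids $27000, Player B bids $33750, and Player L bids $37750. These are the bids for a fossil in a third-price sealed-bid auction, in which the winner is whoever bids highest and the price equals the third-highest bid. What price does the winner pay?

Bids in descending order: Player R $59750; Player N $41250; Player L $37750; Player B $33750; Player X $27750; Player Y $27000; Player T $25500.
Player R is the highest bidder, so Player R wins.
Under the third-price rule, the price is the third-highest bid: $37750.

Price paid: $37750.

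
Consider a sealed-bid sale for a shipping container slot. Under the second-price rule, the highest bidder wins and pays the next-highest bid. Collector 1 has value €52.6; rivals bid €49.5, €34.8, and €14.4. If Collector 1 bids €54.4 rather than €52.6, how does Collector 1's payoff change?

Change in payoff: €0.0.

The highest competing bid is €49.5.
Bidding truthfully at €52.6: Collector 1 has the top bid, wins, and pays the second-highest bid €49.5. Payoff = €52.6 − €49.5 = €3.1.
Bidding €54.4: Collector 1 has the top bid, wins, and pays the second-highest bid €49.5. Payoff = €52.6 − €49.5 = €3.1.
Change = €3.1 − €3.1 = €0.0.
The bid only affects whether you win, not the price — here both bids land on the same side of the top rival bid, so the deviation is payoff-neutral.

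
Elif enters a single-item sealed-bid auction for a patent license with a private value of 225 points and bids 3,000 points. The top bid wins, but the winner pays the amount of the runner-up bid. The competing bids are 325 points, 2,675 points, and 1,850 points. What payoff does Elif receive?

Highest competing bid: 2,675 points.
Elif's bid 3,000 points is the highest overall, so Elif wins and pays the second-highest bid, 2,675 points.
Payoff = value − price = 225 points − 2,675 points = -2,450 points.
Overbidding won the item at a price above value — truthful bidding would have avoided this loss.

Payoff = -2,450 points.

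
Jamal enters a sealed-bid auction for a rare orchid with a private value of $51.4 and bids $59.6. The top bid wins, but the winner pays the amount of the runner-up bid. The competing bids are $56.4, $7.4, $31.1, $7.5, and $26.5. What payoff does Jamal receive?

Payoff = -$5.0.

Highest competing bid: $56.4.
Jamal's bid $59.6 is the highest overall, so Jamal wins and pays the second-highest bid, $56.4.
Payoff = value − price = $51.4 − $56.4 = -$5.0.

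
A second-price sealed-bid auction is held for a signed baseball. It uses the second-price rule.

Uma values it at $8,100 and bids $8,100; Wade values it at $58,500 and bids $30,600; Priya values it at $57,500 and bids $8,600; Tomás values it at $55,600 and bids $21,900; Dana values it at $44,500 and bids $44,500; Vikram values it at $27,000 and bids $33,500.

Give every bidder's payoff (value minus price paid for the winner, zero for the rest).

Payoffs: Uma $0, Wade $0, Priya $0, Tomás $0, Dana $11,000, Vikram $0.

Ranking the bids: Dana $44,500 > Vikram $33,500 > Wade $30,600 > Tomás $21,900 > Priya $8,600 > Uma $8,100.
Dana has the top bid and wins; the price is the second-highest bid, $33,500.
Dana's payoff = $44,500 − $33,500 = $11,000. All other bidders lose, so their payoff is 0.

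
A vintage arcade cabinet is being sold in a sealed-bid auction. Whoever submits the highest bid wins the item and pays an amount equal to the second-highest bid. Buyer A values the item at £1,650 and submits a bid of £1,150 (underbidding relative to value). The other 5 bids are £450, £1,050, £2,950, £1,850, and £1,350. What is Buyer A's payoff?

Buyer A's payoff: £0.

Highest competing bid: £2,950.
Buyer A's bid £1,150 is not the highest, so Buyer A loses, pays nothing, and earns zero payoff.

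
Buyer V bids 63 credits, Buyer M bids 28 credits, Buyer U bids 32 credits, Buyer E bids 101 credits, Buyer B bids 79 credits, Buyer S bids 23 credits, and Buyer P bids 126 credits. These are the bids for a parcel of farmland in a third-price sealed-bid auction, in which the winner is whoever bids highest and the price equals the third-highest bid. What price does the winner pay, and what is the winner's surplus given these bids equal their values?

Ranking the bids: Buyer P 126 credits > Buyer E 101 credits > Buyer B 79 credits > Buyer V 63 credits > Buyer U 32 credits > Buyer M 28 credits > Buyer S 23 credits.
Buyer P is the highest bidder, so Buyer P wins.
Under the third-price rule, the price is the third-highest bid: 79 credits.
Surplus = 126 credits − 79 credits = 47 credits.

The winner pays 79 credits for a surplus of 47 credits.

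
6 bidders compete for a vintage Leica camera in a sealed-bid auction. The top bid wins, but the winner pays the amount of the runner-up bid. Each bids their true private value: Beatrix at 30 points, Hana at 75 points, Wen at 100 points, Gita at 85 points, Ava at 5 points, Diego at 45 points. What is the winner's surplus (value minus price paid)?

Ranking the bids: Wen 100 points > Gita 85 points > Hana 75 points > Diego 45 points > Beatrix 30 points > Ava 5 points.
Wen wins with the top bid and pays the second-highest, 85 points.
Surplus = 100 points − 85 points = 15 points.

Surplus = 15 points.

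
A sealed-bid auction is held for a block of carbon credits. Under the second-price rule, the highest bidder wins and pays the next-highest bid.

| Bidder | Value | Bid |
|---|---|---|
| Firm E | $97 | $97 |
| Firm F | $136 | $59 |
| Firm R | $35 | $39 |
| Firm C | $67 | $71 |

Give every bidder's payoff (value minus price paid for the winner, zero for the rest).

Ranking the bids: Firm E $97, then Firm C $71, then Firm F $59, then Firm R $39.
Firm E has the top bid and wins; the price is the second-highest bid, $71.
Firm E's payoff = $97 − $71 = $26. All other bidders lose, so their payoff is 0.

Payoffs: Firm E $26, Firm F $0, Firm R $0, Firm C $0.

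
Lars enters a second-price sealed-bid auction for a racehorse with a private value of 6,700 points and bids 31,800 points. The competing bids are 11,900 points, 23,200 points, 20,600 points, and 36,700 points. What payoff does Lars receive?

Highest competing bid: 36,700 points.
Lars's bid 31,800 points is not the highest, so Lars loses, pays nothing, and earns zero payoff.

Payoff = 0 points.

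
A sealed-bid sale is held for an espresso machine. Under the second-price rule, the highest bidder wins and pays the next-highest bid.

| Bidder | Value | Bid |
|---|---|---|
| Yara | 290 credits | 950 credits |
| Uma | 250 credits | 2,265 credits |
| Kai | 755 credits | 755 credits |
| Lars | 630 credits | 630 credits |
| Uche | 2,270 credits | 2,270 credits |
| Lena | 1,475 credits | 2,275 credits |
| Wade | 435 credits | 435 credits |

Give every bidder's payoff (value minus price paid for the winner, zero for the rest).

Yara 0 credits, Uma 0 credits, Kai 0 credits, Lars 0 credits, Uche 0 credits, Lena -795 credits, Wade 0 credits.

Sorted high to low: Lena 2,275 credits > Uche 2,270 credits > Uma 2,265 credits > Yara 950 credits > Kai 755 credits > Lars 630 credits > Wade 435 credits.
Lena has the top bid and wins; the price is the second-highest bid, 2,270 credits.
Lena's payoff = 1,475 credits − 2,270 credits = -795 credits. All other bidders lose, so their payoff is 0.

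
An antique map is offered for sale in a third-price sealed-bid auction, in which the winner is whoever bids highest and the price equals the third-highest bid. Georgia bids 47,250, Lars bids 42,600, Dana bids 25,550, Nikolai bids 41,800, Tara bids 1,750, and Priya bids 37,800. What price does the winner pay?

Price paid: 41,800.

Ranking the bids: Georgia 47,250 > Lars 42,600 > Nikolai 41,800 > Priya 37,800 > Dana 25,550 > Tara 1,750.
Georgia is the highest bidder, so Georgia wins.
Under the third-price rule, the price is the third-highest bid: 41,800.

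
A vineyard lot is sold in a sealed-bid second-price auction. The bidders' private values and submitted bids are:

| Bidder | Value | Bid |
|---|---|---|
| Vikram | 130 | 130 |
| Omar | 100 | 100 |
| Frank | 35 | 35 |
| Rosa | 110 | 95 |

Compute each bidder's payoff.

Vikram 30, Omar 0, Frank 0, Rosa 0.

Ranking the bids: Vikram 130; Omar 100; Rosa 95; Frank 35.
Vikram has the top bid and wins; the price is the second-highest bid, 100.
Vikram's payoff = 130 − 100 = 30. All other bidders lose, so their payoff is 0.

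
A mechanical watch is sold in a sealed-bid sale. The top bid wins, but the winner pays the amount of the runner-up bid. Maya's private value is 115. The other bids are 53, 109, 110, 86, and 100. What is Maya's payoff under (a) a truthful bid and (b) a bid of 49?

(a) 5  (b) 0

The highest competing bid is 110.
Bidding truthfully at 115: Maya has the top bid, wins, and pays the second-highest bid 110. Payoff = 115 − 110 = 5.
Bidding 49: the top bid is 110 (a rival), so Maya loses. Payoff = 0.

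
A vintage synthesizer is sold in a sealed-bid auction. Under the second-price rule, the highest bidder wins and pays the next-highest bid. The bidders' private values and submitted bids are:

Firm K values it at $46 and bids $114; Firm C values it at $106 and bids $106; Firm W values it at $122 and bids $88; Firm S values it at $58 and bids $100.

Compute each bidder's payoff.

Ordered from highest: Firm K $114, then Firm C $106, then Firm S $100, then Firm W $88.
Firm K has the top bid and wins; the price is the second-highest bid, $106.
Firm K's payoff = $46 − $106 = -$60. All other bidders lose, so their payoff is 0.

Payoffs: Firm K -$60, Firm C $0, Firm W $0, Firm S $0.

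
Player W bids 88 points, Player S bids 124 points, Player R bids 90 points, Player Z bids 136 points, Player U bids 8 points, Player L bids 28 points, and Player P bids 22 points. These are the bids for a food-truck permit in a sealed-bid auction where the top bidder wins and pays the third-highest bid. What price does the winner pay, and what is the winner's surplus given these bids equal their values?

Ranking the bids: Player Z 136 points > Player S 124 points > Player R 90 points > Player W 88 points > Player L 28 points > Player P 22 points > Player U 8 points.
Player Z is the highest bidder, so Player Z wins.
Under the third-price rule, the price is the third-highest bid: 90 points.
Surplus = 136 points − 90 points = 46 points.

The winner pays 90 points for a surplus of 46 points.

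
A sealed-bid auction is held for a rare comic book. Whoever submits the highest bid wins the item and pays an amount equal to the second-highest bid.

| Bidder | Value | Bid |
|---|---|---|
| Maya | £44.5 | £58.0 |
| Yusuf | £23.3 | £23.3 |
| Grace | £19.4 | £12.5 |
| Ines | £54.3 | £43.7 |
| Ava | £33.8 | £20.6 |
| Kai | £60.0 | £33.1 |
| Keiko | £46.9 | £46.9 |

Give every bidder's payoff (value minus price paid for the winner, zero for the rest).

Ordered from highest: Maya £58.0 > Keiko £46.9 > Ines £43.7 > Kai £33.1 > Yusuf £23.3 > Ava £20.6 > Grace £12.5.
Maya has the top bid and wins; the price is the second-highest bid, £46.9.
Maya's payoff = £44.5 − £46.9 = -£2.4. All other bidders lose, so their payoff is 0.

Payoffs: Maya -£2.4, Yusuf £0.0, Grace £0.0, Ines £0.0, Ava £0.0, Kai £0.0, Keiko £0.0.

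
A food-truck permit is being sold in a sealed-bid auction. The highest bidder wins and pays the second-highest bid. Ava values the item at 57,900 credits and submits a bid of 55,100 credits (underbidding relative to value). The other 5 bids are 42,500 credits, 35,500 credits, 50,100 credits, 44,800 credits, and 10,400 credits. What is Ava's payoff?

Payoff = 7,800 credits.

Highest competing bid: 50,100 credits.
Ava's bid 55,100 credits is the highest overall, so Ava wins and pays the second-highest bid, 50,100 credits.
Payoff = value − price = 57,900 credits − 50,100 credits = 7,800 credits.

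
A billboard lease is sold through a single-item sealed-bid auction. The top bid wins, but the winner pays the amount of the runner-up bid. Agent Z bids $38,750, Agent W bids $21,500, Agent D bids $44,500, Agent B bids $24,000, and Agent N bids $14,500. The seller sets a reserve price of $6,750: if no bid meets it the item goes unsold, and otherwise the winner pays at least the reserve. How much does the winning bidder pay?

$38,750

Sorted high to low: Agent D $44,500 > Agent Z $38,750 > Agent B $24,000 > Agent W $21,500 > Agent N $14,500.
Agent D has the highest bid, so Agent D wins.
The second-highest bid is $38,750, which exceeds the reserve, so that sets the price.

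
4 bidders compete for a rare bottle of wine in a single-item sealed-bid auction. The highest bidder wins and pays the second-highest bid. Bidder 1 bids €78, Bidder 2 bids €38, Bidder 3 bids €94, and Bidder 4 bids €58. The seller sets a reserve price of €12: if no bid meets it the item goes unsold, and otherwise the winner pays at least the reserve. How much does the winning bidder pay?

Bids in descending order: Bidder 3 €94, then Bidder 1 €78, then Bidder 4 €58, then Bidder 2 €38.
Bidder 3 has the highest bid, so Bidder 3 wins.
The second-highest bid is €78, which exceeds the reserve, so that sets the price.

€78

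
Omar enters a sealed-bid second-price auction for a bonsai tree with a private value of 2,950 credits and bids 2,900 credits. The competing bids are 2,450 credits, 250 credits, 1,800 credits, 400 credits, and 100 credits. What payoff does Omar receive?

Payoff = 500 credits.

Highest competing bid: 2,450 credits.
Omar's bid 2,900 credits is the highest overall, so Omar wins and pays the second-highest bid, 2,450 credits.
Payoff = value − price = 2,950 credits − 2,450 credits = 500 credits.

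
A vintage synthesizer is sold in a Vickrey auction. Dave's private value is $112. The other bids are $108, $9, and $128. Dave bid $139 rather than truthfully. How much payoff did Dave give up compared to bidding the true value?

Regret: $16.

The highest competing bid is $128.
Bidding truthfully at $112: the top bid is $128 (a rival), so Dave loses. Payoff = $0.
Bidding $139: Dave has the top bid, wins, and pays the second-highest bid $128. Payoff = $112 − $128 = -$16.
Regret = truthful payoff − actual payoff = $0 − -$16 = $16.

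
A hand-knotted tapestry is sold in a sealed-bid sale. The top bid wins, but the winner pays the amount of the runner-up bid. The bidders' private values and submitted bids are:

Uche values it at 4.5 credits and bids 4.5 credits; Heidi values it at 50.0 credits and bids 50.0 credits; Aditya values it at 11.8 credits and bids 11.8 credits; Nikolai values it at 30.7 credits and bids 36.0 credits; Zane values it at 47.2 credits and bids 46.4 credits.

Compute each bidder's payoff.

Sorted high to low: Heidi 50.0 credits, then Zane 46.4 credits, then Nikolai 36.0 credits, then Aditya 11.8 credits, then Uche 4.5 credits.
Heidi has the top bid and wins; the price is the second-highest bid, 46.4 credits.
Heidi's payoff = 50.0 credits − 46.4 credits = 3.6 credits. All other bidders lose, so their payoff is 0.

Payoffs: Uche 0.0 credits, Heidi 3.6 credits, Aditya 0.0 credits, Nikolai 0.0 credits, Zane 0.0 credits.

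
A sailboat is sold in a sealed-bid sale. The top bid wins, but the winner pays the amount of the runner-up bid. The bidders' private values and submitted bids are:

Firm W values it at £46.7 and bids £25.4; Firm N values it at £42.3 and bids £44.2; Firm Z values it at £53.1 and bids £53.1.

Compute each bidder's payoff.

Bids in descending order: Firm Z £53.1; Firm N £44.2; Firm W £25.4.
Firm Z has the top bid and wins; the price is the second-highest bid, £44.2.
Firm Z's payoff = £53.1 − £44.2 = £8.9. All other bidders lose, so their payoff is 0.

Firm W £0.0, Firm N £0.0, Firm Z £8.9.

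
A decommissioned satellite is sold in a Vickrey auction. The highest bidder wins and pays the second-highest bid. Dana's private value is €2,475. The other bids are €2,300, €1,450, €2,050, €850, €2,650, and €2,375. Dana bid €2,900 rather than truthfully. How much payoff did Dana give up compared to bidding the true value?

The highest competing bid is €2,650.
Bidding truthfully at €2,475: the top bid is €2,650 (a rival), so Dana loses. Payoff = €0.
Bidding €2,900: Dana has the top bid, wins, and pays the second-highest bid €2,650. Payoff = €2,475 − €2,650 = -€175.
Regret = truthful payoff − actual payoff = €0 − -€175 = €175.

Regret: €175.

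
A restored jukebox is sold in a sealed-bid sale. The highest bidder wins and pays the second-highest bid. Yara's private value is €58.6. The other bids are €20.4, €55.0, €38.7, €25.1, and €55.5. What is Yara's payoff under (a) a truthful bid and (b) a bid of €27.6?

Truthful: €3.1; alternative: €0.0.

The highest competing bid is €55.5.
Bidding truthfully at €58.6: Yara has the top bid, wins, and pays the second-highest bid €55.5. Payoff = €58.6 − €55.5 = €3.1.
Bidding €27.6: the top bid is €55.5 (a rival), so Yara loses. Payoff = €0.0.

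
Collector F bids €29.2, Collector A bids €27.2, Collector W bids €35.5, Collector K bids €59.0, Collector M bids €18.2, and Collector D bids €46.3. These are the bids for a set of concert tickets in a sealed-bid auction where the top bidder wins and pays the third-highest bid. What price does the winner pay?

Sorted high to low: Collector K €59.0 > Collector D €46.3 > Collector W €35.5 > Collector F €29.2 > Collector A €27.2 > Collector M €18.2.
Collector K is the highest bidder, so Collector K wins.
Under the third-price rule, the price is the third-highest bid: €35.5.

€35.5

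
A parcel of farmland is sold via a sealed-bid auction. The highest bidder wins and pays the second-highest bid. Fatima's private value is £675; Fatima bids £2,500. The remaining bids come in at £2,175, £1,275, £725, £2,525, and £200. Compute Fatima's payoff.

Highest competing bid: £2,525.
Fatima's bid £2,500 is not the highest, so Fatima loses, pays nothing, and earns zero payoff.

£0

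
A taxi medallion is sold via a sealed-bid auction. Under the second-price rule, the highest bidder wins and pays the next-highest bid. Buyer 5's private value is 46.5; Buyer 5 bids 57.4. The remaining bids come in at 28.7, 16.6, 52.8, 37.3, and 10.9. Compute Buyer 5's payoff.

Highest competing bid: 52.8.
Buyer 5's bid 57.4 is the highest overall, so Buyer 5 wins and pays the second-highest bid, 52.8.
Payoff = value − price = 46.5 − 52.8 = -6.3.
Overbidding won the item at a price above value — truthful bidding would have avoided this loss.

The bidder's payoff: -6.3.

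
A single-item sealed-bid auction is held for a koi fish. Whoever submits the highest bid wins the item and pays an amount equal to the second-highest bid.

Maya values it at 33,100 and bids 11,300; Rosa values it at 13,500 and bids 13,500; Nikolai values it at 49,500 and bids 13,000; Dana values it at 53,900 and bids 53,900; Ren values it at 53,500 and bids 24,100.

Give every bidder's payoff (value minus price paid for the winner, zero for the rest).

Ordered from highest: Dana 53,900 > Ren 24,100 > Rosa 13,500 > Nikolai 13,000 > Maya 11,300.
Dana has the top bid and wins; the price is the second-highest bid, 24,100.
Dana's payoff = 53,900 − 24,100 = 29,800. All other bidders lose, so their payoff is 0.

Maya 0, Rosa 0, Nikolai 0, Dana 29,800, Ren 0.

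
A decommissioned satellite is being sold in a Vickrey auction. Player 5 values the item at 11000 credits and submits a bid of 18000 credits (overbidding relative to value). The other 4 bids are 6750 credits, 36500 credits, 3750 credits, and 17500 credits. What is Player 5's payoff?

Payoff = 0 credits.

Highest competing bid: 36500 credits.
Player 5's bid 18000 credits is not the highest, so Player 5 loses, pays nothing, and earns zero payoff.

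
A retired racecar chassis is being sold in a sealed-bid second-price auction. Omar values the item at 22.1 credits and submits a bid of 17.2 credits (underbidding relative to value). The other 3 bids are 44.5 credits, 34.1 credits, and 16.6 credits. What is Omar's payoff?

Omar's payoff: 0.0 credits.

Highest competing bid: 44.5 credits.
Omar's bid 17.2 credits is not the highest, so Omar loses, pays nothing, and earns zero payoff.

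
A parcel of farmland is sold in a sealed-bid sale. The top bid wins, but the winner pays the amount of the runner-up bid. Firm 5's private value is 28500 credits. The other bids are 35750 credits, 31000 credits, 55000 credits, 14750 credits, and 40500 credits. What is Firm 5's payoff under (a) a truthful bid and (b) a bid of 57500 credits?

The highest competing bid is 55000 credits.
Bidding truthfully at 28500 credits: the top bid is 55000 credits (a rival), so Firm 5 loses. Payoff = 0 credits.
Bidding 57500 credits: Firm 5 has the top bid, wins, and pays the second-highest bid 55000 credits. Payoff = 28500 credits − 55000 credits = -26500 credits.

(a) 0 credits  (b) -26500 credits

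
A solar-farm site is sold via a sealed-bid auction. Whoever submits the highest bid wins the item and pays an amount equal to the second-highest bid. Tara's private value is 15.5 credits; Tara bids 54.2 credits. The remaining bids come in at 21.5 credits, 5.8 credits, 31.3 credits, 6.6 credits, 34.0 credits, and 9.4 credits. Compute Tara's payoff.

Highest competing bid: 34.0 credits.
Tara's bid 54.2 credits is the highest overall, so Tara wins and pays the second-highest bid, 34.0 credits.
Payoff = value − price = 15.5 credits − 34.0 credits = -18.5 credits.
Overbidding won the item at a price above value — truthful bidding would have avoided this loss.

Tara's payoff: -18.5 credits.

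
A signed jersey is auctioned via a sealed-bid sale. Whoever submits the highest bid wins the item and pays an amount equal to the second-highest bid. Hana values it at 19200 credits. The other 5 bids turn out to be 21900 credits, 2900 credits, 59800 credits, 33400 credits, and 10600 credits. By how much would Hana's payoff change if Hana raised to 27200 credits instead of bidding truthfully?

Payoff change: 0 credits.

The highest competing bid is 59800 credits.
Bidding truthfully at 19200 credits: the top bid is 59800 credits (a rival), so Hana loses. Payoff = 0 credits.
Bidding 27200 credits: the top bid is 59800 credits (a rival), so Hana loses. Payoff = 0 credits.
Change = 0 credits − 0 credits = 0 credits.
The bid only affects whether you win, not the price — here both bids land on the same side of the top rival bid, so the deviation is payoff-neutral.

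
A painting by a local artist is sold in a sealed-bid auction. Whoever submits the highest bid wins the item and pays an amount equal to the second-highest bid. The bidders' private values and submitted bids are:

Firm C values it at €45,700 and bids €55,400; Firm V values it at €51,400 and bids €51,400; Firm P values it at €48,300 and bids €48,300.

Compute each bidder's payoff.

Payoffs: Firm C -€5,700, Firm V €0, Firm P €0.

Sorted high to low: Firm C €55,400; Firm V €51,400; Firm P €48,300.
Firm C has the top bid and wins; the price is the second-highest bid, €51,400.
Firm C's payoff = €45,700 − €51,400 = -€5,700. All other bidders lose, so their payoff is 0.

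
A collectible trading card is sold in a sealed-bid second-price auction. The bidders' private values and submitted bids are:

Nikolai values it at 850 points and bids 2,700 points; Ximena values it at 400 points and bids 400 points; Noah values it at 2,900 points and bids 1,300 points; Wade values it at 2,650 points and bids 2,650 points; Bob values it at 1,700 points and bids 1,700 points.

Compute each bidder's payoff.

Sorted high to low: Nikolai 2,700 points, then Wade 2,650 points, then Bob 1,700 points, then Noah 1,300 points, then Ximena 400 points.
Nikolai has the top bid and wins; the price is the second-highest bid, 2,650 points.
Nikolai's payoff = 850 points − 2,650 points = -1,800 points. All other bidders lose, so their payoff is 0.

Nikolai -1,800 points, Ximena 0 points, Noah 0 points, Wade 0 points, Bob 0 points.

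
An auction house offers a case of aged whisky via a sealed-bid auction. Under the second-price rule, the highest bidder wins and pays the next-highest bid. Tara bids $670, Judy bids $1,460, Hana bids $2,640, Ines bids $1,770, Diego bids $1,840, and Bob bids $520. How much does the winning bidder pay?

Bids in descending order: Hana $2,640; Diego $1,840; Ines $1,770; Judy $1,460; Tara $670; Bob $520.
Hana has the highest bid, so Hana wins.
The second-highest bid is $1,840, so that is what Hana pays.

Price paid: $1,840.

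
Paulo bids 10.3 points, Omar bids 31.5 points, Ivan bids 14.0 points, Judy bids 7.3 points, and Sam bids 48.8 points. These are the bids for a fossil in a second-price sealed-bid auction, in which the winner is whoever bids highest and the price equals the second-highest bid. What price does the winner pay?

31.5 points

Ordered from highest: Sam 48.8 points; Omar 31.5 points; Ivan 14.0 points; Paulo 10.3 points; Judy 7.3 points.
Sam is the highest bidder, so Sam wins.
Under the second-price rule, the price is the second-highest bid: 31.5 points.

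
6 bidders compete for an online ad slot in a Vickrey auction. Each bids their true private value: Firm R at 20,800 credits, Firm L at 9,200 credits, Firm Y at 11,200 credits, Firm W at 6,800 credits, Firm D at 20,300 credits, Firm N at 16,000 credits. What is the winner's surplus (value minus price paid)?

Ranking the bids: Firm R 20,800 credits; Firm D 20,300 credits; Firm N 16,000 credits; Firm Y 11,200 credits; Firm L 9,200 credits; Firm W 6,800 credits.
Firm R wins with the top bid and pays the second-highest, 20,300 credits.
Surplus = 20,800 credits − 20,300 credits = 500 credits.

Winner's surplus: 500 credits.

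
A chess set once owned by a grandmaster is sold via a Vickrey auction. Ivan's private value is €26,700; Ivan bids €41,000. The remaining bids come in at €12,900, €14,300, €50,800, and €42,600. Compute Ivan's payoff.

Highest competing bid: €50,800.
Ivan's bid €41,000 is not the highest, so Ivan loses, pays nothing, and earns zero payoff.

€0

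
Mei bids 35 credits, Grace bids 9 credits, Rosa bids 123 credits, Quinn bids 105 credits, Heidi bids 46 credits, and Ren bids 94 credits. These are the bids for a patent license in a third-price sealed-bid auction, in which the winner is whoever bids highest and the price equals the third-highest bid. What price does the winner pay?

Price paid: 94 credits.

Sorted high to low: Rosa 123 credits, then Quinn 105 credits, then Ren 94 credits, then Heidi 46 credits, then Mei 35 credits, then Grace 9 credits.
Rosa is the highest bidder, so Rosa wins.
Under the third-price rule, the price is the third-highest bid: 94 credits.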